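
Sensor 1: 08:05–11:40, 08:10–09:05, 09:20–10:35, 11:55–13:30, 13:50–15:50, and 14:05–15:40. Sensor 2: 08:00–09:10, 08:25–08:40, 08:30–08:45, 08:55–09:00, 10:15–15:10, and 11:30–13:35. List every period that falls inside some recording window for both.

Merge the first list: 08:05–11:40, 11:55–13:30, 13:50–15:50.
Merge the second list: 08:00–09:10, 10:15–15:10.
08:05–11:40 overlaps B on 08:05–09:10, 10:15–11:40.
11:55–13:30 overlaps B on 11:55–13:30.
13:50–15:50 overlaps B on 13:50–15:10.

08:05–09:10, 10:15–11:40, 11:55–13:30, 13:50–15:10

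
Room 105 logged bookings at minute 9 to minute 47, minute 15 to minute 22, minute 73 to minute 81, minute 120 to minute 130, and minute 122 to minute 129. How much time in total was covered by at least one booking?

56 minutes

Merged: minute 9 to minute 47, minute 73 to minute 81, minute 120 to minute 130.
Lengths: 38 minutes + 8 minutes + 10 minutes = 56 minutes.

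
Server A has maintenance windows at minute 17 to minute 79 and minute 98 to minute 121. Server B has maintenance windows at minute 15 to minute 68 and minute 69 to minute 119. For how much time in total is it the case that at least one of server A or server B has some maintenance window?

A ∪ B = minute 15 to minute 121.
Total: 106 minutes.

106 minutes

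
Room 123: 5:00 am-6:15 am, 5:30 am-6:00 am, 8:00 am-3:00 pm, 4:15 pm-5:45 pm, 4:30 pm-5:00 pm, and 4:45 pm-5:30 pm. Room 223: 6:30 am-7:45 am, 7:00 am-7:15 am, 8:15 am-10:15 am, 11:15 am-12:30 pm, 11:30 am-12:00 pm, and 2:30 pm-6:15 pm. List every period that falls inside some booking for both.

Merge the first list: 5:00 am–6:15 am, 8:00 am–3:00 pm, 4:15 pm–5:45 pm.
Merge the second list: 6:30 am–7:45 am, 8:15 am–10:15 am, 11:15 am–12:30 pm, 2:30 pm–6:15 pm.
5:00 am–6:15 am falls entirely outside B.
8:00 am–3:00 pm overlaps B on 8:15 am–10:15 am, 11:15 am–12:30 pm, 2:30 pm–3:00 pm.
4:15 pm–5:45 pm overlaps B on 4:15 pm–5:45 pm.

8:15 am–10:15 am, 11:15 am–12:30 pm, 2:30 pm–3:00 pm, 4:15 pm–5:45 pm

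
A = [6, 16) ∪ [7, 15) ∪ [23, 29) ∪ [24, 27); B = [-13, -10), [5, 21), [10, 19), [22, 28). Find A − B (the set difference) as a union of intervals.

A, merged: [6, 16), [23, 29).
B, merged: [-13, -10), [5, 21), [22, 28).
[6, 16): fully covered by B → removed.
[23, 29) minus B → [28, 29).

[28, 29)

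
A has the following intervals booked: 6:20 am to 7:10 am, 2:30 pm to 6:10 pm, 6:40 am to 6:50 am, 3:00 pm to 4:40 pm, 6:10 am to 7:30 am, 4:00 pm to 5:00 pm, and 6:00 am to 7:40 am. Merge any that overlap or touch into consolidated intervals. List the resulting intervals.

6:00 am-7:40 am, 2:30 pm-6:10 pm

Sort by start: 6:00 am-7:40 am, 6:10 am-7:30 am, 6:20 am-7:10 am, 6:40 am-6:50 am, 2:30 pm-6:10 pm, 3:00 pm-4:40 pm, 4:00 pm-5:00 pm.
6:10 am-7:30 am overlaps/touches 6:00 am-7:40 am → extend to 6:00 am-7:40 am.
6:20 am-7:10 am overlaps/touches 6:00 am-7:40 am → extend to 6:00 am-7:40 am.
6:40 am-6:50 am overlaps/touches 6:00 am-7:40 am → extend to 6:00 am-7:40 am.
2:30 pm-6:10 pm is disjoint → start new block.
3:00 pm-4:40 pm overlaps/touches 2:30 pm-6:10 pm → extend to 2:30 pm-6:10 pm.
4:00 pm-5:00 pm overlaps/touches 2:30 pm-6:10 pm → extend to 2:30 pm-6:10 pm.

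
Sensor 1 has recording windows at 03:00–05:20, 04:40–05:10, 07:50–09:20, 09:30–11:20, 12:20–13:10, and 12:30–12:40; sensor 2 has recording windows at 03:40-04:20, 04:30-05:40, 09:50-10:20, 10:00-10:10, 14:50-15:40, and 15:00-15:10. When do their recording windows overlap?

03:40–04:20, 04:30–05:20, 09:50–10:20

First set merges to 03:00–05:20, 07:50–09:20, 09:30–11:20, 12:20–13:10.
Second set merges to 03:40–04:20, 04:30–05:40, 09:50–10:20, 14:50–15:40.
03:00–05:20 ∩ B → 03:40–04:20, 04:30–05:20.
07:50–09:20 meets no B interval.
09:30–11:20 ∩ B → 09:50–10:20.
12:20–13:10 meets no B interval.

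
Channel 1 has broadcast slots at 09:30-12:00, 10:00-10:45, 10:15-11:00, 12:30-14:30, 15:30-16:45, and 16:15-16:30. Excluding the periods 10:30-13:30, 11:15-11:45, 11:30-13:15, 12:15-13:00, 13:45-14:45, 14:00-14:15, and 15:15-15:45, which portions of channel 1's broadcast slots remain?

09:30–10:30, 13:30–13:45, 15:45–16:45

Merge the first list: 09:30–12:00, 12:30–14:30, 15:30–16:45.
Merge the second list: 10:30–13:30, 13:45–14:45, 15:15–15:45.
09:30–12:00 minus B → 09:30–10:30.
12:30–14:30 minus B → 13:30–13:45.
15:30–16:45 minus B → 15:45–16:45.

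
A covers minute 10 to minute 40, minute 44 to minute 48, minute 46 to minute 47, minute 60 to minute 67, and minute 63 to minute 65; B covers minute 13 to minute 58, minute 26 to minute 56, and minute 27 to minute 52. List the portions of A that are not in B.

minute 10 to minute 13, minute 60 to minute 67

Merge the first list: minute 10 to minute 40, minute 44 to minute 48, minute 60 to minute 67.
Merge the second list: minute 13 to minute 58.
minute 10 to minute 40 minus B → minute 10 to minute 13.
minute 44 to minute 48: fully covered by B → removed.
minute 60 to minute 67: no B overlap → unchanged.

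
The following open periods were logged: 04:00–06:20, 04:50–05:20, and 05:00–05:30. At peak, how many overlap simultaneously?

At 05:00, 3 of the intervals are simultaneously active.
No point has more.

3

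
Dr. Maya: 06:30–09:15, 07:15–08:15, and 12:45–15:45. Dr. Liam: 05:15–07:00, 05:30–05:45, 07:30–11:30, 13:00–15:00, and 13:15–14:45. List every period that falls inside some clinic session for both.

06:30–07:00, 07:30–09:15, 13:00–15:00

Merge the first list: 06:30–09:15, 12:45–15:45.
Merge the second list: 05:15–07:00, 07:30–11:30, 13:00–15:00.
06:30–09:15 meets the second set on 06:30–07:00, 07:30–09:15.
12:45–15:45 meets the second set on 13:00–15:00.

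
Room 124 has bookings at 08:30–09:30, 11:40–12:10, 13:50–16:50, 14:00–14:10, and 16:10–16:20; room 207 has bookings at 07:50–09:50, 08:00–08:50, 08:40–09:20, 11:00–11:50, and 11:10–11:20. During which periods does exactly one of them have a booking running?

07:50-08:30, 09:30-09:50, 11:00-11:40, 11:50-12:10, 13:50-16:50

Merge the first list: 08:30-09:30, 11:40-12:10, 13:50-16:50.
Merge the second list: 07:50-09:50, 11:00-11:50.
A but not B: 11:50-12:10, 13:50-16:50.
B but not A: 07:50-08:30, 09:30-09:50, 11:00-11:40.
Combining gives A △ B.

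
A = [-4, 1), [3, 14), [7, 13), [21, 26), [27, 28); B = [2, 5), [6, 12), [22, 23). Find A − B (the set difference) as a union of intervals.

A, merged: [-4, 1), [3, 14), [21, 26), [27, 28).
[-4, 1): nothing removed.
[3, 14) \ B = [5, 6), [12, 14).
[21, 26) \ B = [21, 22), [23, 26).
[27, 28): nothing removed.

[-4, 1) ∪ [5, 6) ∪ [12, 14) ∪ [21, 22) ∪ [23, 26) ∪ [27, 28)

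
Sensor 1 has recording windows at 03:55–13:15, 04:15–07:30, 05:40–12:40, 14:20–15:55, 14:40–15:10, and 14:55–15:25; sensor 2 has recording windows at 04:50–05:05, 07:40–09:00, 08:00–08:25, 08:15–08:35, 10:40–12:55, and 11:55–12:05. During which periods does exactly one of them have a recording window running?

03:55–04:50, 05:05–07:40, 09:00–10:40, 12:55–13:15, 14:20–15:55

Merge the first list: 03:55–13:15, 14:20–15:55.
Merge the second list: 04:50–05:05, 07:40–09:00, 10:40–12:55.
Only in the first: 03:55–04:50, 05:05–07:40, 09:00–10:40, 12:55–13:15, 14:20–15:55.
Only in the second: none.
Together these are the periods covered by exactly one.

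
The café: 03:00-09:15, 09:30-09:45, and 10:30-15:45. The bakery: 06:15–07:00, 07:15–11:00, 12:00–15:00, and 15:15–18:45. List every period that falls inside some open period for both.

06:15–07:00, 07:15–09:15, 09:30–09:45, 10:30–11:00, 12:00–15:00, 15:15–15:45

03:00–09:15 meets the second set on 06:15–07:00, 07:15–09:15.
09:30–09:45 meets the second set on 09:30–09:45.
10:30–15:45 meets the second set on 10:30–11:00, 12:00–15:00, 15:15–15:45.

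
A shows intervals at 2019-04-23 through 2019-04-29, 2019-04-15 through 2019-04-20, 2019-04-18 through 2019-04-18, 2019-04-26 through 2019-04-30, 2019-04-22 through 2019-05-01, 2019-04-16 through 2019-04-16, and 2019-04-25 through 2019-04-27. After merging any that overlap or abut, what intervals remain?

2019-04-15 through 2019-04-20, 2019-04-22 through 2019-05-01

Sort by start: 2019-04-15 through 2019-04-20, 2019-04-16 through 2019-04-16, 2019-04-18 through 2019-04-18, 2019-04-22 through 2019-05-01, 2019-04-23 through 2019-04-29, 2019-04-25 through 2019-04-27, 2019-04-26 through 2019-04-30.
2019-04-16 through 2019-04-16 overlaps/touches 2019-04-15 through 2019-04-20 → extend to 2019-04-15 through 2019-04-20.
2019-04-18 through 2019-04-18 overlaps/touches 2019-04-15 through 2019-04-20 → extend to 2019-04-15 through 2019-04-20.
2019-04-22 through 2019-05-01 is disjoint → start new block.
2019-04-23 through 2019-04-29 overlaps/touches 2019-04-22 through 2019-05-01 → extend to 2019-04-22 through 2019-05-01.
2019-04-25 through 2019-04-27 overlaps/touches 2019-04-22 through 2019-05-01 → extend to 2019-04-22 through 2019-05-01.
2019-04-26 through 2019-04-30 overlaps/touches 2019-04-22 through 2019-05-01 → extend to 2019-04-22 through 2019-05-01.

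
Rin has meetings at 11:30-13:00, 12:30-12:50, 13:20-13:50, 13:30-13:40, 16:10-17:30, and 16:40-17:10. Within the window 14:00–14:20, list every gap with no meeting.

The merged coverage is 11:30-13:00, 13:20-13:50, 16:10-17:30.
Gaps within 14:00-14:20: 14:00-14:20.

14:00-14:20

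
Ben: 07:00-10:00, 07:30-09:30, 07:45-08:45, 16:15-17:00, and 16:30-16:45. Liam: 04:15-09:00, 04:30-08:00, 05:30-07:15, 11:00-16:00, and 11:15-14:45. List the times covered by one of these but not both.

First set merges to 07:00-10:00, 16:15-17:00.
Second set merges to 04:15-09:00, 11:00-16:00.
A but not B: 09:00-10:00, 16:15-17:00.
B but not A: 04:15-07:00, 11:00-16:00.
Combining gives A △ B.

04:15-07:00, 09:00-10:00, 11:00-16:00, 16:15-17:00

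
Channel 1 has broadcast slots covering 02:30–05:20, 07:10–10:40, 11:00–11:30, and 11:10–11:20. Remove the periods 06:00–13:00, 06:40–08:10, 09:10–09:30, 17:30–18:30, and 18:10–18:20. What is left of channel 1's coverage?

02:30-05:20

A, merged: 02:30-05:20, 07:10-10:40, 11:00-11:30.
B, merged: 06:00-13:00, 17:30-18:30.
02:30-05:20: no B overlap → unchanged.
07:10-10:40: fully covered by B → removed.
11:00-11:30: fully covered by B → removed.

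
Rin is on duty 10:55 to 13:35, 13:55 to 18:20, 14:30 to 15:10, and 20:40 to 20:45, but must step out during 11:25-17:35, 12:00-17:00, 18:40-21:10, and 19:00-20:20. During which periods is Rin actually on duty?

First set merges to 10:55–13:35, 13:55–18:20, 20:40–20:45.
Second set merges to 11:25–17:35, 18:40–21:10.
10:55–13:35 \ B = 10:55–11:25.
13:55–18:20 \ B = 17:35–18:20.
20:40–20:45: entirely removed.

10:55–11:25, 17:35–18:20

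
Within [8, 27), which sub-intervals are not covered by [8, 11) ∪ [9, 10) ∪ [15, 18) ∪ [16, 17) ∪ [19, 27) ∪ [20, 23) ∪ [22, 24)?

After merging, the occupied span is [8, 11), [15, 18), [19, 27).
Gaps within [8, 27): [11, 15), [18, 19).

[11, 15) ∪ [18, 19)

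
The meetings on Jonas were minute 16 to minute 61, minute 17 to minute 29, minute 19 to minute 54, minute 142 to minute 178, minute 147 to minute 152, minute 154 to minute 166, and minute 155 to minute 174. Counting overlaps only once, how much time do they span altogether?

81 minutes

Merged: minute 16 to minute 61, minute 142 to minute 178.
Lengths: 45 minutes + 36 minutes = 81 minutes.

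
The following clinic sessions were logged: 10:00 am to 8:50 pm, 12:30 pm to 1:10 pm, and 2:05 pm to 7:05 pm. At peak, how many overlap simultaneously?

Sweep endpoints in order; track running count of active intervals.
Peak of 2 reached at 12:30 pm.

2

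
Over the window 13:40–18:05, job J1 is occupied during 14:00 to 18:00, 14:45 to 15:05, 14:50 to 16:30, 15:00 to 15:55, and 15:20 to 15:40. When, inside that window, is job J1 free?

13:40–14:00, 18:00–18:05

Covered (merged): 14:00–18:00.
Gaps within 13:40–18:05: 13:40–14:00, 18:00–18:05.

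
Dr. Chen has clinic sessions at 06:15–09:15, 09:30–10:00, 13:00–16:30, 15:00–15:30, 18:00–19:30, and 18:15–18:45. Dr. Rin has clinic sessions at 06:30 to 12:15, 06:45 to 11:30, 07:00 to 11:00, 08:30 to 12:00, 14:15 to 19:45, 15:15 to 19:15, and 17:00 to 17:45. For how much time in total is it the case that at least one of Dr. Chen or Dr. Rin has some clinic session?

12 h 45 min

A, merged: 06:15-09:15, 09:30-10:00, 13:00-16:30, 18:00-19:30.
B, merged: 06:30-12:15, 14:15-19:45.
A ∪ B = 06:15-12:15, 13:00-19:45.
Total: 6 h + 6 h 45 min = 12 h 45 min.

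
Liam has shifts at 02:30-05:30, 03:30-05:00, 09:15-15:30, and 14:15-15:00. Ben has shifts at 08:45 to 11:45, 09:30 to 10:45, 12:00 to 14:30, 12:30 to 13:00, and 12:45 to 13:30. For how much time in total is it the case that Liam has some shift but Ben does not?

First set merges to 02:30-05:30, 09:15-15:30.
Second set merges to 08:45-11:45, 12:00-14:30.
A \ B = 02:30-05:30, 11:45-12:00, 14:30-15:30.
Total: 3 h + 15 min + 1 h = 4 h 15 min.

4 h 15 min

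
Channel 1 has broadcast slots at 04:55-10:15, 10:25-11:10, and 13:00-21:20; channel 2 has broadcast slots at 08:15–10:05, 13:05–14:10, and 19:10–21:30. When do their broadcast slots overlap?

04:55–10:15 overlaps B on 08:15–10:05.
10:25–11:10 falls entirely outside B.
13:00–21:20 overlaps B on 13:05–14:10, 19:10–21:20.

08:15–10:05, 13:05–14:10, 19:10–21:20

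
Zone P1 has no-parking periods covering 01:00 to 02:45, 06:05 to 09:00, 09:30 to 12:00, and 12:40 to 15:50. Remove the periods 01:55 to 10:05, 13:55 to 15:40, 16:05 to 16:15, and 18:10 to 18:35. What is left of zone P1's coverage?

01:00-01:55, 10:05-12:00, 12:40-13:55, 15:40-15:50

01:00-02:45 with B removed leaves 01:00-01:55.
06:05-09:00 lies entirely inside B → drops out.
09:30-12:00 with B removed leaves 10:05-12:00.
12:40-15:50 with B removed leaves 12:40-13:55, 15:40-15:50.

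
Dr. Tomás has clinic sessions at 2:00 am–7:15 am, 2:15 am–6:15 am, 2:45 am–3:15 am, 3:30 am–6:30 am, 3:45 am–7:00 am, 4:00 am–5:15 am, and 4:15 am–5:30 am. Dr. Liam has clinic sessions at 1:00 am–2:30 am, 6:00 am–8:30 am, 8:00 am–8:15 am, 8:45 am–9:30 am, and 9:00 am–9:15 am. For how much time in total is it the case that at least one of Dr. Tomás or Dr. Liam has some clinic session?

Merge the first list: 2:00 am–7:15 am.
Merge the second list: 1:00 am–2:30 am, 6:00 am–8:30 am, 8:45 am–9:30 am.
A ∪ B = 1:00 am–8:30 am, 8:45 am–9:30 am.
Total: 7 h 30 min + 45 min = 8 h 15 min.

8 h 15 min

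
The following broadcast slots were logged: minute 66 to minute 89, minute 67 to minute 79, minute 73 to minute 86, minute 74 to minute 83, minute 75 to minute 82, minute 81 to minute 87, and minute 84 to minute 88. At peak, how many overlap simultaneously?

At minute 75, 5 of the intervals are simultaneously active.
No point has more.

5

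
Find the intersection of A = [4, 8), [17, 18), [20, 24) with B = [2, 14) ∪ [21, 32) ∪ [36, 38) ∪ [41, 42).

[4, 8) meets the second set on [4, 8).
[17, 18): no overlap with the second set.
[20, 24) meets the second set on [21, 24).

[4, 8) ∪ [21, 24)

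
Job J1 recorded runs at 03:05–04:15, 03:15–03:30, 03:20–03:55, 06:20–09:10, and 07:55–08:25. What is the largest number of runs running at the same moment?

3

Walk the sorted start/end points keeping a running depth.
The depth first hits 3 at 03:20.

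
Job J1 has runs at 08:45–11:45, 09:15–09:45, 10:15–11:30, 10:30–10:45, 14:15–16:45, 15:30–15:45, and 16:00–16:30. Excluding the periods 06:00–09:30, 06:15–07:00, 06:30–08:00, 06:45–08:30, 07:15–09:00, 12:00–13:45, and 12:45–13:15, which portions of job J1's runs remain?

09:30–11:45, 14:15–16:45

A, merged: 08:45–11:45, 14:15–16:45.
B, merged: 06:00–09:30, 12:00–13:45.
08:45–11:45 \ B = 09:30–11:45.
14:15–16:45: nothing removed.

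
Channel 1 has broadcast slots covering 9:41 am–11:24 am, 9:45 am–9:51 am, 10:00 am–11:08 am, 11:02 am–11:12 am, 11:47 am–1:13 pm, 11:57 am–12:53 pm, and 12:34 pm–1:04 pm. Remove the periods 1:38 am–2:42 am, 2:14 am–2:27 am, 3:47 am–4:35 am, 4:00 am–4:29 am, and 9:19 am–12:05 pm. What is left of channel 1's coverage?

A, merged: 9:41 am-11:24 am, 11:47 am-1:13 pm.
B, merged: 1:38 am-2:42 am, 3:47 am-4:35 am, 9:19 am-12:05 pm.
9:41 am-11:24 am: entirely removed.
11:47 am-1:13 pm \ B = 12:05 pm-1:13 pm.

12:05 pm-1:13 pm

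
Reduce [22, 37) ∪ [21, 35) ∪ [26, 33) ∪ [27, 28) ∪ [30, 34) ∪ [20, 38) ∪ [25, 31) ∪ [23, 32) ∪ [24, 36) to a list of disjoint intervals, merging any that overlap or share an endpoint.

[20, 38)

Sort by start: [20, 38), [21, 35), [22, 37), [23, 32), [24, 36), [25, 31), [26, 33), [27, 28), [30, 34).
[21, 35) overlaps/touches [20, 38) → extend to [20, 38).
[22, 37) overlaps/touches [20, 38) → extend to [20, 38).
[23, 32) overlaps/touches [20, 38) → extend to [20, 38).
[24, 36) overlaps/touches [20, 38) → extend to [20, 38).
[25, 31) overlaps/touches [20, 38) → extend to [20, 38).
[26, 33) overlaps/touches [20, 38) → extend to [20, 38).
[27, 28) overlaps/touches [20, 38) → extend to [20, 38).
[30, 34) overlaps/touches [20, 38) → extend to [20, 38).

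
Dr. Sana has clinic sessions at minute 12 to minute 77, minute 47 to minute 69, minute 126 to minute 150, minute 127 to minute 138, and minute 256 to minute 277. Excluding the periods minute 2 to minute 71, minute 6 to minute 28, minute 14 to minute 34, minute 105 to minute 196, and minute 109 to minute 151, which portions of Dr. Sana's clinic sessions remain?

minute 71 to minute 77, minute 256 to minute 277

First set merges to minute 12 to minute 77, minute 126 to minute 150, minute 256 to minute 277.
Second set merges to minute 2 to minute 71, minute 105 to minute 196.
minute 12 to minute 77 \ B = minute 71 to minute 77.
minute 126 to minute 150: entirely removed.
minute 256 to minute 277: nothing removed.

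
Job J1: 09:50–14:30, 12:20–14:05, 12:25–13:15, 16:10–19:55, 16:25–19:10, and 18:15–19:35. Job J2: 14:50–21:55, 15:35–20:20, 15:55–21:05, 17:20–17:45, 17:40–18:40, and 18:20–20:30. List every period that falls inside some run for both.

Merge the first list: 09:50-14:30, 16:10-19:55.
Merge the second list: 14:50-21:55.
09:50-14:30 falls entirely outside B.
16:10-19:55 overlaps B on 16:10-19:55.

16:10-19:55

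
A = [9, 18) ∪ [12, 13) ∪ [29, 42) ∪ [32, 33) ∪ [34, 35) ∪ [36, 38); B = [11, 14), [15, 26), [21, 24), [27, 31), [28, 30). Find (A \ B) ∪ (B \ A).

[9, 11) ∪ [14, 15) ∪ [18, 26) ∪ [27, 29) ∪ [31, 42)

Merge the first list: [9, 18), [29, 42).
Merge the second list: [11, 14), [15, 26), [27, 31).
A \ B = [9, 11), [14, 15), [31, 42).
B \ A = [18, 26), [27, 29).
Union of the two gives the symmetric difference.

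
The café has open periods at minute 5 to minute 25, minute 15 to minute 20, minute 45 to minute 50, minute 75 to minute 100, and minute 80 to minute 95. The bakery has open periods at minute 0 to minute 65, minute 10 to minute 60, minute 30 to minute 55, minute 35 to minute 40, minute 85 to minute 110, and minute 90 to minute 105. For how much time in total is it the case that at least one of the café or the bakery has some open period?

First set merges to minute 5 to minute 25, minute 45 to minute 50, minute 75 to minute 100.
Second set merges to minute 0 to minute 65, minute 85 to minute 110.
A ∪ B = minute 0 to minute 65, minute 75 to minute 110.
Total: 65 minutes + 35 minutes = 100 minutes.

100 minutes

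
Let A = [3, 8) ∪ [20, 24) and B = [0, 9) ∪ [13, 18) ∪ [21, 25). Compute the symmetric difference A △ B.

[0, 3) ∪ [8, 9) ∪ [13, 18) ∪ [20, 21) ∪ [24, 25)

Only in the first: [20, 21).
Only in the second: [0, 3), [8, 9), [13, 18), [24, 25).
Together these are the periods covered by exactly one.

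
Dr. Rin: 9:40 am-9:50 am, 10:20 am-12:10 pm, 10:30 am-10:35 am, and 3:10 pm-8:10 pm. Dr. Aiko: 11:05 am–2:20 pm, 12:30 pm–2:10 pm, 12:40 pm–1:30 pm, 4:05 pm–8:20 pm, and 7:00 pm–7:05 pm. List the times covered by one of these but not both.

First set merges to 9:40 am-9:50 am, 10:20 am-12:10 pm, 3:10 pm-8:10 pm.
Second set merges to 11:05 am-2:20 pm, 4:05 pm-8:20 pm.
A but not B: 9:40 am-9:50 am, 10:20 am-11:05 am, 3:10 pm-4:05 pm.
B but not A: 12:10 pm-2:20 pm, 8:10 pm-8:20 pm.
Combining gives A △ B.

9:40 am-9:50 am, 10:20 am-11:05 am, 12:10 pm-2:20 pm, 3:10 pm-4:05 pm, 8:10 pm-8:20 pm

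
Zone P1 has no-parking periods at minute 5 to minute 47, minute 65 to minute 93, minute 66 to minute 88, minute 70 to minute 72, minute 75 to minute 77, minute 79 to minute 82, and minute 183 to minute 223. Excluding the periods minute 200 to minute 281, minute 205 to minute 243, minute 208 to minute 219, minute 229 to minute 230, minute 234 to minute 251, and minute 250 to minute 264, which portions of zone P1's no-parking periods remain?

minute 5 to minute 47, minute 65 to minute 93, minute 183 to minute 200

Merge the first list: minute 5 to minute 47, minute 65 to minute 93, minute 183 to minute 223.
Merge the second list: minute 200 to minute 281.
minute 5 to minute 47: nothing removed.
minute 65 to minute 93: nothing removed.
minute 183 to minute 223 \ B = minute 183 to minute 200.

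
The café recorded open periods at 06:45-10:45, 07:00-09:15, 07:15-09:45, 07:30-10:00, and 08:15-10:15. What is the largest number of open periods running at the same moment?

5

Sweep endpoints in order; track running count of active intervals.
Peak of 5 reached at 08:15.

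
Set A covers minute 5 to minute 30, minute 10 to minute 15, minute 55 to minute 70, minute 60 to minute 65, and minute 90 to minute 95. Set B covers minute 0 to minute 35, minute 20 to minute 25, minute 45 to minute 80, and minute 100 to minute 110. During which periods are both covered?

minute 5 to minute 30, minute 55 to minute 70

First set merges to minute 5 to minute 30, minute 55 to minute 70, minute 90 to minute 95.
Second set merges to minute 0 to minute 35, minute 45 to minute 80, minute 100 to minute 110.
minute 5 to minute 30 meets the second set on minute 5 to minute 30.
minute 55 to minute 70 meets the second set on minute 55 to minute 70.
minute 90 to minute 95: no overlap with the second set.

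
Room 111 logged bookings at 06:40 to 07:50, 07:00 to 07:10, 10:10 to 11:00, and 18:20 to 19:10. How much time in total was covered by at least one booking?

Merged: 06:40–07:50, 10:10–11:00, 18:20–19:10.
Lengths: 1 h 10 min + 50 min + 50 min = 2 h 50 min.

2 h 50 min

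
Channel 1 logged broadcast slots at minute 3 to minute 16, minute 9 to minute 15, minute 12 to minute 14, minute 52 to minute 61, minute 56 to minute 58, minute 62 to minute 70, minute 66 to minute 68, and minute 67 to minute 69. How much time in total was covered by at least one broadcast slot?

Merged: minute 3 to minute 16, minute 52 to minute 61, minute 62 to minute 70.
Lengths: 13 minutes + 9 minutes + 8 minutes = 30 minutes.

30 minutes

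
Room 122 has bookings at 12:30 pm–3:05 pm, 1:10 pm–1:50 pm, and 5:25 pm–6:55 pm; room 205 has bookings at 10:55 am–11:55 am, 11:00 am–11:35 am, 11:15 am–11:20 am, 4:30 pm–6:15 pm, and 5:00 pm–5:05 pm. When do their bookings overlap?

Merge the first list: 12:30 pm-3:05 pm, 5:25 pm-6:55 pm.
Merge the second list: 10:55 am-11:55 am, 4:30 pm-6:15 pm.
12:30 pm-3:05 pm meets no B interval.
5:25 pm-6:55 pm ∩ B → 5:25 pm-6:15 pm.

5:25 pm-6:15 pm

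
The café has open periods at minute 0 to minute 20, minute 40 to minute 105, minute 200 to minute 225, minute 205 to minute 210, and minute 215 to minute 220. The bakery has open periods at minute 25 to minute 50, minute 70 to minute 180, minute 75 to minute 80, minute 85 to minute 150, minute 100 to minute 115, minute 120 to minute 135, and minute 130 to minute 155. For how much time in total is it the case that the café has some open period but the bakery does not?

65 minutes

A, merged: minute 0 to minute 20, minute 40 to minute 105, minute 200 to minute 225.
B, merged: minute 25 to minute 50, minute 70 to minute 180.
A \ B = minute 0 to minute 20, minute 50 to minute 70, minute 200 to minute 225.
Total: 20 minutes + 20 minutes + 25 minutes = 65 minutes.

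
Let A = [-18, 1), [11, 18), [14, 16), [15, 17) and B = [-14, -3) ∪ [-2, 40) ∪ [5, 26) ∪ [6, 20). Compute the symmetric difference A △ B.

[-18, -14) ∪ [-3, -2) ∪ [1, 11) ∪ [18, 40)

First set merges to [-18, 1), [11, 18).
Second set merges to [-14, -3), [-2, 40).
A but not B: [-18, -14), [-3, -2).
B but not A: [1, 11), [18, 40).
Combining gives A △ B.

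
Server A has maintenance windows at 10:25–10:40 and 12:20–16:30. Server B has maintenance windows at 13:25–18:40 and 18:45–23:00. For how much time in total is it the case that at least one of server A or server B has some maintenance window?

A ∪ B = 10:25–10:40, 12:20–18:40, 18:45–23:00.
Total: 15 min + 6 h 20 min + 4 h 15 min = 10 h 50 min.

10 h 50 min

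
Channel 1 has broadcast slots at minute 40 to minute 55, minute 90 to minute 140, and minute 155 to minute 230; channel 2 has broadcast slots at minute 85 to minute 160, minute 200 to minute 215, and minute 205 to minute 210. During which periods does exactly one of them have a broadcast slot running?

minute 40 to minute 55, minute 85 to minute 90, minute 140 to minute 155, minute 160 to minute 200, minute 215 to minute 230

Second set merges to minute 85 to minute 160, minute 200 to minute 215.
Only in the first: minute 40 to minute 55, minute 160 to minute 200, minute 215 to minute 230.
Only in the second: minute 85 to minute 90, minute 140 to minute 155.
Together these are the periods covered by exactly one.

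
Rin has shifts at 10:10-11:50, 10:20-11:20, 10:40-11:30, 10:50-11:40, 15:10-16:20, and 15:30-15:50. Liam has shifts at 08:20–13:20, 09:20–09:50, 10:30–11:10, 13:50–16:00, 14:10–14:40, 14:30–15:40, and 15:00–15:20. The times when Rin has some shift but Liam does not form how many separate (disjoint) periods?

1

First set merges to 10:10-11:50, 15:10-16:20.
Second set merges to 08:20-13:20, 13:50-16:00.
A \ B = 16:00-16:20.
That is 1 disjoint piece.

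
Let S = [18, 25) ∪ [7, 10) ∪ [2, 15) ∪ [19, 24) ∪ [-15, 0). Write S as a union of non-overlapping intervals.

Sort by start: [-15, 0), [2, 15), [7, 10), [18, 25), [19, 24).
[2, 15) is disjoint → start new block.
[7, 10) overlaps/touches [2, 15) → extend to [2, 15).
[18, 25) is disjoint → start new block.
[19, 24) overlaps/touches [18, 25) → extend to [18, 25).

[-15, 0) ∪ [2, 15) ∪ [18, 25)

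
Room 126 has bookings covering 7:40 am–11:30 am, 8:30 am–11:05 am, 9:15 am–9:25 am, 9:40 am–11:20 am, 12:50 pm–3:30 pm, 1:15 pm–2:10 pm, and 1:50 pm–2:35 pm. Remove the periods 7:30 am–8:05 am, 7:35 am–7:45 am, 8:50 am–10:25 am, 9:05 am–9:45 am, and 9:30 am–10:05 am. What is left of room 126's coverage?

Merge the first list: 7:40 am-11:30 am, 12:50 pm-3:30 pm.
Merge the second list: 7:30 am-8:05 am, 8:50 am-10:25 am.
7:40 am-11:30 am with B removed leaves 8:05 am-8:50 am, 10:25 am-11:30 am.
12:50 pm-3:30 pm is untouched.

8:05 am-8:50 am, 10:25 am-11:30 am, 12:50 pm-3:30 pm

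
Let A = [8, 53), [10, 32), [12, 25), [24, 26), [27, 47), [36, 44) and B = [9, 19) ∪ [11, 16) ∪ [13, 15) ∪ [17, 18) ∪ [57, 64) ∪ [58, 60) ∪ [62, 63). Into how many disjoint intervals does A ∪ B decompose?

2

A, merged: [8, 53).
B, merged: [9, 19), [57, 64).
A ∪ B = [8, 53), [57, 64).
That is 2 disjoint pieces.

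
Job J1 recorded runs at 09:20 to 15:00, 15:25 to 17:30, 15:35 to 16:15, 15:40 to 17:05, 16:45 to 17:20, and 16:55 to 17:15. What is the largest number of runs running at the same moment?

At 16:55, 4 of the intervals are simultaneously active.
No point has more.

4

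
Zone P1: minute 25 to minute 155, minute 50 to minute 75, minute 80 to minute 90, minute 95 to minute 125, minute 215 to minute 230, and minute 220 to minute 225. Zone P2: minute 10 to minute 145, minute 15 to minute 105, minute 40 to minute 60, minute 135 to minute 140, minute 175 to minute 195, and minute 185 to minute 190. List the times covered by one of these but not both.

minute 10 to minute 25, minute 145 to minute 155, minute 175 to minute 195, minute 215 to minute 230

Merge the first list: minute 25 to minute 155, minute 215 to minute 230.
Merge the second list: minute 10 to minute 145, minute 175 to minute 195.
A but not B: minute 145 to minute 155, minute 215 to minute 230.
B but not A: minute 10 to minute 25, minute 175 to minute 195.
Combining gives A △ B.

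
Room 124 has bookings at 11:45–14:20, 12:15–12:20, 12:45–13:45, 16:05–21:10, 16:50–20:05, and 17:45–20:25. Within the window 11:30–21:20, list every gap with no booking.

The merged coverage is 11:45–14:20, 16:05–21:10.
Gaps within 11:30–21:20: 11:30–11:45, 14:20–16:05, 21:10–21:20.

11:30–11:45, 14:20–16:05, 21:10–21:20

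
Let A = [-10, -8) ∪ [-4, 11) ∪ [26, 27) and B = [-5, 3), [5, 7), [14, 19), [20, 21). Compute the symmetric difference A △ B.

[-10, -8) ∪ [-5, -4) ∪ [3, 5) ∪ [7, 11) ∪ [14, 19) ∪ [20, 21) ∪ [26, 27)

Only in the first: [-10, -8), [3, 5), [7, 11), [26, 27).
Only in the second: [-5, -4), [14, 19), [20, 21).
Together these are the periods covered by exactly one.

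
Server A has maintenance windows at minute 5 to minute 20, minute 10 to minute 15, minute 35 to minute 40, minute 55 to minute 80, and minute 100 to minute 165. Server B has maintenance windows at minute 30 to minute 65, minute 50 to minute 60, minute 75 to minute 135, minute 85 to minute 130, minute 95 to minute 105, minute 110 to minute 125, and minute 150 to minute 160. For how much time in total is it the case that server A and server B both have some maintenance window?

First set merges to minute 5 to minute 20, minute 35 to minute 40, minute 55 to minute 80, minute 100 to minute 165.
Second set merges to minute 30 to minute 65, minute 75 to minute 135, minute 150 to minute 160.
A ∩ B = minute 35 to minute 40, minute 55 to minute 65, minute 75 to minute 80, minute 100 to minute 135, minute 150 to minute 160.
Total: 5 minutes + 10 minutes + 5 minutes + 35 minutes + 10 minutes = 65 minutes.

65 minutes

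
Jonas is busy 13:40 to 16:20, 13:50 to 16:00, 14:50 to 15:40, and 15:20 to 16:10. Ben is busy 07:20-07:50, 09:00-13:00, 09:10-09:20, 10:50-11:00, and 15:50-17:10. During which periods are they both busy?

15:50–16:20

First set merges to 13:40–16:20.
Second set merges to 07:20–07:50, 09:00–13:00, 15:50–17:10.
13:40–16:20 meets the second set on 15:50–16:20.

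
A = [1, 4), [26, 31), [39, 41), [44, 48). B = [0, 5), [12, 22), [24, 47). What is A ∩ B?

[1, 4) overlaps B on [1, 4).
[26, 31) overlaps B on [26, 31).
[39, 41) overlaps B on [39, 41).
[44, 48) overlaps B on [44, 47).

[1, 4) ∪ [26, 31) ∪ [39, 41) ∪ [44, 47)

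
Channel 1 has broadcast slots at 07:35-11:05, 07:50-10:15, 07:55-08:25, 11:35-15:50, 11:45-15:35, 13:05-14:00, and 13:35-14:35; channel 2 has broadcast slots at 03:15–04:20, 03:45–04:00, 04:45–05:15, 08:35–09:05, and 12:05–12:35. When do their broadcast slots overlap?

Merge the first list: 07:35-11:05, 11:35-15:50.
Merge the second list: 03:15-04:20, 04:45-05:15, 08:35-09:05, 12:05-12:35.
07:35-11:05 overlaps B on 08:35-09:05.
11:35-15:50 overlaps B on 12:05-12:35.

08:35-09:05, 12:05-12:35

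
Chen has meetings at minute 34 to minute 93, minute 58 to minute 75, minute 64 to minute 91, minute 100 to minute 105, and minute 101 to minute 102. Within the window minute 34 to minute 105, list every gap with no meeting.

minute 93 to minute 100

The merged coverage is minute 34 to minute 93, minute 100 to minute 105.
Gaps within minute 34 to minute 105: minute 93 to minute 100.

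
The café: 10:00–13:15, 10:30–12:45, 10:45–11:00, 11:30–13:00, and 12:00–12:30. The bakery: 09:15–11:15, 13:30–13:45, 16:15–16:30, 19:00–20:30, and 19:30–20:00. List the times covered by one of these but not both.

09:15–10:00, 11:15–13:15, 13:30–13:45, 16:15–16:30, 19:00–20:30

A, merged: 10:00–13:15.
B, merged: 09:15–11:15, 13:30–13:45, 16:15–16:30, 19:00–20:30.
Only in the first: 11:15–13:15.
Only in the second: 09:15–10:00, 13:30–13:45, 16:15–16:30, 19:00–20:30.
Together these are the periods covered by exactly one.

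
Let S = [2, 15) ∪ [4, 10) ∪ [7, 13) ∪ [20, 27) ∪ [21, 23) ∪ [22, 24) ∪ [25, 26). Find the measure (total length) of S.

20

Merged: [2, 15), [20, 27).
Lengths: 13 + 7 = 20.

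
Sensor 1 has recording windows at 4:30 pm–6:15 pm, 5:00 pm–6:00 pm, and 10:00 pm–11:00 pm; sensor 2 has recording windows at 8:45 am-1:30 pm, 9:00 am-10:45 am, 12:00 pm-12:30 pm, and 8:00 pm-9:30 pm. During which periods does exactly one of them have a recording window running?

8:45 am–1:30 pm, 4:30 pm–6:15 pm, 8:00 pm–9:30 pm, 10:00 pm–11:00 pm

A, merged: 4:30 pm–6:15 pm, 10:00 pm–11:00 pm.
B, merged: 8:45 am–1:30 pm, 8:00 pm–9:30 pm.
A \ B = 4:30 pm–6:15 pm, 10:00 pm–11:00 pm.
B \ A = 8:45 am–1:30 pm, 8:00 pm–9:30 pm.
Union of the two gives the symmetric difference.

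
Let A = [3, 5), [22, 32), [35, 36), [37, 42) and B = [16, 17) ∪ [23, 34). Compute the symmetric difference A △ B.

[3, 5) ∪ [16, 17) ∪ [22, 23) ∪ [32, 34) ∪ [35, 36) ∪ [37, 42)

A but not B: [3, 5), [22, 23), [35, 36), [37, 42).
B but not A: [16, 17), [32, 34).
Combining gives A △ B.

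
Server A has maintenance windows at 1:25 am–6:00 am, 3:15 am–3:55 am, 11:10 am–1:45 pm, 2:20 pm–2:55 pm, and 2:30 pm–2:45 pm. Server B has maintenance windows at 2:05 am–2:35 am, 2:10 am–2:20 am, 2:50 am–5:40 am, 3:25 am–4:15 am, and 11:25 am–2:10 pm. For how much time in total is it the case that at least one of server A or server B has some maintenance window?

First set merges to 1:25 am-6:00 am, 11:10 am-1:45 pm, 2:20 pm-2:55 pm.
Second set merges to 2:05 am-2:35 am, 2:50 am-5:40 am, 11:25 am-2:10 pm.
A ∪ B = 1:25 am-6:00 am, 11:10 am-2:10 pm, 2:20 pm-2:55 pm.
Total: 4 h 35 min + 3 h + 35 min = 8 h 10 min.

8 h 10 min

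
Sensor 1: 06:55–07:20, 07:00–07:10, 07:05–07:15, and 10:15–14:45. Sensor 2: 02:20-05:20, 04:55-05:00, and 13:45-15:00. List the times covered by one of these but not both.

02:20-05:20, 06:55-07:20, 10:15-13:45, 14:45-15:00

First set merges to 06:55-07:20, 10:15-14:45.
Second set merges to 02:20-05:20, 13:45-15:00.
A but not B: 06:55-07:20, 10:15-13:45.
B but not A: 02:20-05:20, 14:45-15:00.
Combining gives A △ B.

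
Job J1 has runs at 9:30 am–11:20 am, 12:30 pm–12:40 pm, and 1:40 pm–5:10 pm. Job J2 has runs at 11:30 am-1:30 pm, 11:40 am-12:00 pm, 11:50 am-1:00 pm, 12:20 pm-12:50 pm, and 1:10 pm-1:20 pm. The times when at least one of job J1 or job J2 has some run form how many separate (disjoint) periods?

3

Merge the second list: 11:30 am-1:30 pm.
A ∪ B = 9:30 am-11:20 am, 11:30 am-1:30 pm, 1:40 pm-5:10 pm.
That is 3 disjoint pieces.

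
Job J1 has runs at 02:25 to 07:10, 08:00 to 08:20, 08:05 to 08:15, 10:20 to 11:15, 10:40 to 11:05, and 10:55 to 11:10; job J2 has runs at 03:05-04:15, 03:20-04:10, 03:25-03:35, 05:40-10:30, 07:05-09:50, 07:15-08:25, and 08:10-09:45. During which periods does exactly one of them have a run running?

02:25–03:05, 04:15–05:40, 07:10–08:00, 08:20–10:20, 10:30–11:15

Merge the first list: 02:25–07:10, 08:00–08:20, 10:20–11:15.
Merge the second list: 03:05–04:15, 05:40–10:30.
A \ B = 02:25–03:05, 04:15–05:40, 10:30–11:15.
B \ A = 07:10–08:00, 08:20–10:20.
Union of the two gives the symmetric difference.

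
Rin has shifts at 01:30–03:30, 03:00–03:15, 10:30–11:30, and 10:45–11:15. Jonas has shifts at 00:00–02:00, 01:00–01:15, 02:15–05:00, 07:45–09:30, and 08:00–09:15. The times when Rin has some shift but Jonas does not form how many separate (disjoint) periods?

A, merged: 01:30-03:30, 10:30-11:30.
B, merged: 00:00-02:00, 02:15-05:00, 07:45-09:30.
A \ B = 02:00-02:15, 10:30-11:30.
That is 2 disjoint pieces.

2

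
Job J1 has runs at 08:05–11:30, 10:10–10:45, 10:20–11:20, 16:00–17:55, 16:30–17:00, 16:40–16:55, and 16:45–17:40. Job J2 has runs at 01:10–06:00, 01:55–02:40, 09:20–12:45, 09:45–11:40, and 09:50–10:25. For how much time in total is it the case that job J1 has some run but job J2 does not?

A, merged: 08:05–11:30, 16:00–17:55.
B, merged: 01:10–06:00, 09:20–12:45.
A \ B = 08:05–09:20, 16:00–17:55.
Total: 1 h 15 min + 1 h 55 min = 3 h 10 min.

3 h 10 min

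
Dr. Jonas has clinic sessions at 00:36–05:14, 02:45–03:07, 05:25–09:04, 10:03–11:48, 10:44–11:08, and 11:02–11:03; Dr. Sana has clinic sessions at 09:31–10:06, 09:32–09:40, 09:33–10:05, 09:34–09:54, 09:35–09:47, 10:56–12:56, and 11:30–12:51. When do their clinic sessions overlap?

First set merges to 00:36–05:14, 05:25–09:04, 10:03–11:48.
Second set merges to 09:31–10:06, 10:56–12:56.
00:36–05:14: no overlap with the second set.
05:25–09:04: no overlap with the second set.
10:03–11:48 meets the second set on 10:03–10:06, 10:56–11:48.

10:03–10:06, 10:56–11:48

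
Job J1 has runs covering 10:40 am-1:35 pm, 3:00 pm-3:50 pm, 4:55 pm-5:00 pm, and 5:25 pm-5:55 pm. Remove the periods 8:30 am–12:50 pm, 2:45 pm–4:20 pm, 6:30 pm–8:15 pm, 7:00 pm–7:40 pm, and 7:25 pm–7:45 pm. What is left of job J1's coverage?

Second set merges to 8:30 am–12:50 pm, 2:45 pm–4:20 pm, 6:30 pm–8:15 pm.
10:40 am–1:35 pm with B removed leaves 12:50 pm–1:35 pm.
3:00 pm–3:50 pm lies entirely inside B → drops out.
4:55 pm–5:00 pm is untouched.
5:25 pm–5:55 pm is untouched.

12:50 pm–1:35 pm, 4:55 pm–5:00 pm, 5:25 pm–5:55 pm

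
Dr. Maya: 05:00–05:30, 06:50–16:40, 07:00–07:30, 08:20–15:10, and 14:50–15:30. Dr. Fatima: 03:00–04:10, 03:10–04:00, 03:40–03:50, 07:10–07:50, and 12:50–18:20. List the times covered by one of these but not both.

03:00–04:10, 05:00–05:30, 06:50–07:10, 07:50–12:50, 16:40–18:20

First set merges to 05:00–05:30, 06:50–16:40.
Second set merges to 03:00–04:10, 07:10–07:50, 12:50–18:20.
A but not B: 05:00–05:30, 06:50–07:10, 07:50–12:50.
B but not A: 03:00–04:10, 16:40–18:20.
Combining gives A △ B.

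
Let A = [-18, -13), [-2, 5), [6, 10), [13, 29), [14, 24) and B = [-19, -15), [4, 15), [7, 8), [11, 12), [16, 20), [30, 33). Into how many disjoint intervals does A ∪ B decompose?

First set merges to [-18, -13), [-2, 5), [6, 10), [13, 29).
Second set merges to [-19, -15), [4, 15), [16, 20), [30, 33).
A ∪ B = [-19, -13), [-2, 29), [30, 33).
That is 3 disjoint pieces.

3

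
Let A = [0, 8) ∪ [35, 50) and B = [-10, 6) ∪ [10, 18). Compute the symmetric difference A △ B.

[-10, 0) ∪ [6, 8) ∪ [10, 18) ∪ [35, 50)

A \ B = [6, 8), [35, 50).
B \ A = [-10, 0), [10, 18).
Union of the two gives the symmetric difference.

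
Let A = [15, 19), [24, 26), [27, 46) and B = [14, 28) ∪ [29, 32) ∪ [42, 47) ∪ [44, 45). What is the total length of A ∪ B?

33

B, merged: [14, 28), [29, 32), [42, 47).
A ∪ B = [14, 47).
Total: 33.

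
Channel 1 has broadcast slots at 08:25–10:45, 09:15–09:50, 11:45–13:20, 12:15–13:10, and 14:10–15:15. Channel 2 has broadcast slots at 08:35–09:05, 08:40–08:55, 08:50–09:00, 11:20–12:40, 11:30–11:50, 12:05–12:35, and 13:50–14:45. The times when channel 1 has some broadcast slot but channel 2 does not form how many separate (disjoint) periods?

4

A, merged: 08:25–10:45, 11:45–13:20, 14:10–15:15.
B, merged: 08:35–09:05, 11:20–12:40, 13:50–14:45.
A \ B = 08:25–08:35, 09:05–10:45, 12:40–13:20, 14:45–15:15.
That is 4 disjoint pieces.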